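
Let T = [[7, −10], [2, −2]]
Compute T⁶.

[[3389, −6650], [1330, −2596]]

tr T = 5 and det T = 6, so the characteristic polynomial is λ² − (5)λ + (6) with roots 3 and 2.
Eigenvectors give P = [[5, 2], [2, 1]] with P⁻¹ = [[1, −2], [−2, 5]], and T = P·diag(3, 2)·P⁻¹.
Then T⁶ = P·diag(729, 64)·P⁻¹ = [[3645, 128], [1458, 64]] · [[1, −2], [−2, 5]] = [[3389, −6650], [1330, −2596]].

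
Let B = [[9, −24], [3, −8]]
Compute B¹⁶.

B² = B (a projection; rank 1, trace 1), so B¹⁶ = B.

[[9, −24], [3, −8]]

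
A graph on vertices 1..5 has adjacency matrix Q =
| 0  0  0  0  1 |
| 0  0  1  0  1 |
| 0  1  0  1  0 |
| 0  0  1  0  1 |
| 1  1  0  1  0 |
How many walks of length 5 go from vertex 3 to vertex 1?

The number of length-5 walks from vertex 3 to vertex 1 is entry (3,1) of Q⁵, where Q is the adjacency matrix.
Q² = [[1, 1, 0, 1, 0], [1, 2, 0, 2, 0], [0, 0, 2, 0, 2], [1, 2, 0, 2, 0], [0, 0, 2, 0, 3]]
Q³ = [[0, 0, 2, 0, 3], [0, 0, 4, 0, 5], [2, 4, 0, 4, 0], [0, 0, 4, 0, 5], [3, 5, 0, 5, 0]]
Q⁴ = [[3, 5, 0, 5, 0], [5, 9, 0, 9, 0], [0, 0, 8, 0, 10], [5, 9, 0, 9, 0], [0, 0, 10, 0, 13]]
Q⁵ = [[0, 0, 10, 0, 13], [0, 0, 18, 0, 23], [10, 18, 0, 18, 0], [0, 0, 18, 0, 23], [13, 23, 0, 23, 0]]

10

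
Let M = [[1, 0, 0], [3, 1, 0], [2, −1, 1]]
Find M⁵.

[[1, 0, 0], [15, 1, 0], [−20, −5, 1]]

M = I + N where N = [[0, 0, 0], [3, 0, 0], [2, −1, 0]] is strictly lower-triangular, so N³ = 0.
(I + N)⁵ = I + 5·N + 10·N² = [[1, 0, 0], [15, 1, 0], [−20, −5, 1]].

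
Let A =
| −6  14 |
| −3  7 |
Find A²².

A² = A (a projection; rank 1, trace 1), so A²² = A.

[[−6, 14], [−3, 7]]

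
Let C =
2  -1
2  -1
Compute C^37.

[[2, -1], [2, -1]]

C² = C (a projection; rank 1, trace 1), so C^37 = C.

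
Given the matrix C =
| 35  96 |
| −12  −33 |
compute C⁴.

[[721, 1920], [−240, −639]]

tr C = 2 and det C = −3, so the characteristic polynomial is λ² − (2)λ + (−3) with roots 3 and −1.
Eigenvectors give P = [[3, −8], [−1, 3]] with P⁻¹ = [[3, 8], [1, 3]], and C = P·diag(3, −1)·P⁻¹.
Then C⁴ = P·diag(81, 1)·P⁻¹ = [[243, −8], [−81, 3]] · [[3, 8], [1, 3]] = [[721, 1920], [−240, −639]].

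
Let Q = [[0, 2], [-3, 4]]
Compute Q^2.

[[-6, 8], [-12, 10]]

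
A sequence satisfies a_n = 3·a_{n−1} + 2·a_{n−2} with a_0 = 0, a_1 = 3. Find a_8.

18837

With companion matrix B = [[3, 2], [1, 0]], [a_n, a_{n−1}]ᵀ = B·[a_{n−1}, a_{n−2}]ᵀ, so [a_8, a_7]ᵀ = B^7·[a_1, a_0]ᵀ.
B^7 = [[6279, 3526], [1763, 990]], giving [a_8, a_7]ᵀ = [[18837], [5289]].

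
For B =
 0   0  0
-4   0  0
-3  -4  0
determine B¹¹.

[[0, 0, 0], [0, 0, 0], [0, 0, 0]]

B is strictly triangular, hence nilpotent: B³ = 0, so B¹¹ = 0.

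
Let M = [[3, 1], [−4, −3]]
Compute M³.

[[15, 5], [−20, −15]]

M² = [[5, 0], [0, 5]]
M³ = [[15, 5], [−20, −15]]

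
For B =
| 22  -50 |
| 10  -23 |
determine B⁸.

[[-24964, 63050], [-12610, 31781]]

tr B = -1 and det B = -6, so the characteristic polynomial is λ² − (-1)λ + (-6) with roots 2 and -3.
Eigenvectors give P = [[5, 2], [2, 1]] with P⁻¹ = [[1, -2], [-2, 5]], and B = P·diag(2, -3)·P⁻¹.
Then B⁸ = P·diag(256, 6561)·P⁻¹ = [[1280, 13122], [512, 6561]] · [[1, -2], [-2, 5]] = [[-24964, 63050], [-12610, 31781]].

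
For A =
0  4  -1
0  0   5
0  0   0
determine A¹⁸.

A is strictly triangular, hence nilpotent: A³ = 0, so A¹⁸ = 0.

[[0, 0, 0], [0, 0, 0], [0, 0, 0]]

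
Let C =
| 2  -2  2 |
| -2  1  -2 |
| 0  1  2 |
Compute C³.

[[24, -8, 48], [-18, 5, -38], [-10, 9, -6]]

C² = [[8, -4, 12], [-6, 3, -10], [-2, 3, 2]]
C³ = [[24, -8, 48], [-18, 5, -38], [-10, 9, -6]]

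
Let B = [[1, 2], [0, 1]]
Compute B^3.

B = I + N where N = [[0, 2], [0, 0]] is strictly upper-triangular, so N^2 = 0.
(I + N)^3 = I + 3·N = [[1, 6], [0, 1]].

[[1, 6], [0, 1]]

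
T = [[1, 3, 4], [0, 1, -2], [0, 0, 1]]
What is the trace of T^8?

T = I + N where N = [[0, 3, 4], [0, 0, -2], [0, 0, 0]] is strictly upper-triangular, so N^3 = 0.
(I + N)^8 = I + 8·N + 28·N^2 = [[1, 24, -136], [0, 1, -16], [0, 0, 1]].

3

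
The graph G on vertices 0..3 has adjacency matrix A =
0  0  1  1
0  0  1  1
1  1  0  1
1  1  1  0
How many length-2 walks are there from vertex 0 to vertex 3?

1

The number of length-2 walks from vertex 0 to vertex 3 is entry (0,3) of A², where A is the adjacency matrix.
A² = [[2, 2, 1, 1], [2, 2, 1, 1], [1, 1, 3, 2], [1, 1, 2, 3]]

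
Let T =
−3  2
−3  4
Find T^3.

[[−15, 14], [−21, 34]]

T^2 = [[3, 2], [−3, 10]]
T^3 = [[−15, 14], [−21, 34]]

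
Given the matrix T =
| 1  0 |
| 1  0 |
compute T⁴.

[[1, 0], [1, 0]]

T² = T (a projection; rank 1, trace 1), so T⁴ = T.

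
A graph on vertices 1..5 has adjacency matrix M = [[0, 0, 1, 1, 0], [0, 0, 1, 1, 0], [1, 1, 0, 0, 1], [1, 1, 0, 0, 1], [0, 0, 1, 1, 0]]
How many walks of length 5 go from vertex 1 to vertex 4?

36

The number of length-5 walks from vertex 1 to vertex 4 is entry (1,4) of M^5, where M is the adjacency matrix.
M^2 = [[2, 2, 0, 0, 2], [2, 2, 0, 0, 2], [0, 0, 3, 3, 0], [0, 0, 3, 3, 0], [2, 2, 0, 0, 2]]
M^3 = [[0, 0, 6, 6, 0], [0, 0, 6, 6, 0], [6, 6, 0, 0, 6], [6, 6, 0, 0, 6], [0, 0, 6, 6, 0]]
M^4 = [[12, 12, 0, 0, 12], [12, 12, 0, 0, 12], [0, 0, 18, 18, 0], [0, 0, 18, 18, 0], [12, 12, 0, 0, 12]]
M^5 = [[0, 0, 36, 36, 0], [0, 0, 36, 36, 0], [36, 36, 0, 0, 36], [36, 36, 0, 0, 36], [0, 0, 36, 36, 0]]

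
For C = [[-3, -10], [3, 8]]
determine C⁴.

[[-309, -650], [195, 406]]

tr C = 5 and det C = 6, so the characteristic polynomial is λ² − (5)λ + (6) with roots 2 and 3.
Eigenvectors give P = [[-2, -5], [1, 3]] with P⁻¹ = [[-3, -5], [1, 2]], and C = P·diag(2, 3)·P⁻¹.
Then C⁴ = P·diag(16, 81)·P⁻¹ = [[-32, -405], [16, 243]] · [[-3, -5], [1, 2]] = [[-309, -650], [195, 406]].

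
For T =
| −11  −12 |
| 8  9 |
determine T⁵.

tr T = −2 and det T = −3, so the characteristic polynomial is λ² − (−2)λ + (−3) with roots 1 and −3.
Eigenvectors give P = [[−1, −3], [1, 2]] with P⁻¹ = [[2, 3], [−1, −1]], and T = P·diag(1, −3)·P⁻¹.
Then T⁵ = P·diag(1, −243)·P⁻¹ = [[−1, 729], [1, −486]] · [[2, 3], [−1, −1]] = [[−731, −732], [488, 489]].

[[−731, −732], [488, 489]]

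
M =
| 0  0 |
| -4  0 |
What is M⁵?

M is strictly triangular, hence nilpotent: M² = 0, so M⁵ = 0.

[[0, 0], [0, 0]]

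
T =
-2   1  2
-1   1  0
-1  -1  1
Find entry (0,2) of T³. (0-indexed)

T² = [[1, -3, -2], [1, 0, -2], [2, -3, -1]]
T³ = [[3, 0, 0], [0, 3, 0], [0, 0, 3]]

0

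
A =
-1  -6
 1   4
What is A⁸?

tr A = 3 and det A = 2, so the characteristic polynomial is λ² − (3)λ + (2) with roots 1 and 2.
Eigenvectors give P = [[-3, -2], [1, 1]] with P⁻¹ = [[-1, -2], [1, 3]], and A = P·diag(1, 2)·P⁻¹.
Then A⁸ = P·diag(1, 256)·P⁻¹ = [[-3, -512], [1, 256]] · [[-1, -2], [1, 3]] = [[-509, -1530], [255, 766]].

[[-509, -1530], [255, 766]]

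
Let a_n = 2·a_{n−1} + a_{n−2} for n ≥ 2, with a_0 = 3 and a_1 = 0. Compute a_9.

With companion matrix B = [[2, 1], [1, 0]], [a_n, a_{n−1}]ᵀ = B·[a_{n−1}, a_{n−2}]ᵀ, so [a_9, a_8]ᵀ = B⁸·[a_1, a_0]ᵀ.
B⁸ = [[985, 408], [408, 169]], giving [a_9, a_8]ᵀ = [[1224], [507]].

1224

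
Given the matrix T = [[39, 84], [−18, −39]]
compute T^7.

[[28431, 61236], [−13122, −28431]]

tr T = 0 and det T = −9, so the characteristic polynomial is λ² − (0)λ + (−9) with roots 3 and −3.
Eigenvectors give P = [[7, −2], [−3, 1]] with P⁻¹ = [[1, 2], [3, 7]], and T = P·diag(3, −3)·P⁻¹.
Then T^7 = P·diag(2187, −2187)·P⁻¹ = [[15309, 4374], [−6561, −2187]] · [[1, 2], [3, 7]] = [[28431, 61236], [−13122, −28431]].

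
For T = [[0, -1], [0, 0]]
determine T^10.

T is strictly triangular, hence nilpotent: T^2 = 0, so T^10 = 0.

[[0, 0], [0, 0]]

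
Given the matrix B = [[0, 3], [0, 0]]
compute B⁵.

B is strictly triangular, hence nilpotent: B² = 0, so B⁵ = 0.

[[0, 0], [0, 0]]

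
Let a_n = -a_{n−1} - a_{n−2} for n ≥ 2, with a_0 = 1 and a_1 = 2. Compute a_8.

With companion matrix M = [[-1, -1], [1, 0]], [a_n, a_{n−1}]ᵀ = M·[a_{n−1}, a_{n−2}]ᵀ, so [a_8, a_7]ᵀ = M⁷·[a_1, a_0]ᵀ.
M⁷ = [[-1, -1], [1, 0]], giving [a_8, a_7]ᵀ = [[-3], [2]].

-3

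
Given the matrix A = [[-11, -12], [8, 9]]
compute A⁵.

[[-731, -732], [488, 489]]

tr A = -2 and det A = -3, so the characteristic polynomial is λ² − (-2)λ + (-3) with roots 1 and -3.
Eigenvectors give P = [[-1, 3], [1, -2]] with P⁻¹ = [[2, 3], [1, 1]], and A = P·diag(1, -3)·P⁻¹.
Then A⁵ = P·diag(1, -243)·P⁻¹ = [[-1, -729], [1, 486]] · [[2, 3], [1, 1]] = [[-731, -732], [488, 489]].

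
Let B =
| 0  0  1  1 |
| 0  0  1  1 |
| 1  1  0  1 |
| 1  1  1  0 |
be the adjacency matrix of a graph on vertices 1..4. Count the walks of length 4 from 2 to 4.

The number of length-4 walks from vertex 2 to vertex 4 is entry (2,4) of B^4, where B is the adjacency matrix.
B^2 = [[2, 2, 1, 1], [2, 2, 1, 1], [1, 1, 3, 2], [1, 1, 2, 3]]
B^3 = [[2, 2, 5, 5], [2, 2, 5, 5], [5, 5, 4, 5], [5, 5, 5, 4]]
B^4 = [[10, 10, 9, 9], [10, 10, 9, 9], [9, 9, 15, 14], [9, 9, 14, 15]]

9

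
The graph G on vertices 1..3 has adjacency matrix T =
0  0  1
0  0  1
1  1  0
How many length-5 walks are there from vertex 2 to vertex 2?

The number of length-5 walks from vertex 2 to vertex 2 is entry (2,2) of T^5, where T is the adjacency matrix.
T^2 = [[1, 1, 0], [1, 1, 0], [0, 0, 2]]
T^3 = [[0, 0, 2], [0, 0, 2], [2, 2, 0]]
T^4 = [[2, 2, 0], [2, 2, 0], [0, 0, 4]]
T^5 = [[0, 0, 4], [0, 0, 4], [4, 4, 0]]

0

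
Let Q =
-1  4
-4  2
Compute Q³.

Q² = [[-15, 4], [-4, -12]]
Q³ = [[-1, -52], [52, -40]]

[[-1, -52], [52, -40]]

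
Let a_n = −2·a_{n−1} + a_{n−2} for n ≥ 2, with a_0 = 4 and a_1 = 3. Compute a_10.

With companion matrix C = [[−2, 1], [1, 0]], [a_n, a_{n−1}]ᵀ = C·[a_{n−1}, a_{n−2}]ᵀ, so [a_10, a_9]ᵀ = C⁹·[a_1, a_0]ᵀ.
C⁹ = [[−2378, 985], [985, −408]], giving [a_10, a_9]ᵀ = [[−3194], [1323]].

−3194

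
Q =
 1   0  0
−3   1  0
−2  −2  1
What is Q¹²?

[[1, 0, 0], [−36, 1, 0], [372, −24, 1]]

Q = I + N where N = [[0, 0, 0], [−3, 0, 0], [−2, −2, 0]] is strictly lower-triangular, so N³ = 0.
(I + N)¹² = I + 12·N + 66·N² = [[1, 0, 0], [−36, 1, 0], [372, −24, 1]].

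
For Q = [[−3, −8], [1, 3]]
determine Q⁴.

[[1, 0], [0, 1]]

Q² = I (check: tr Q = 0 and det Q = −1), so Q⁴ = I since 4 is even.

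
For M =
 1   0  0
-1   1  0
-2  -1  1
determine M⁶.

[[1, 0, 0], [-6, 1, 0], [3, -6, 1]]

M = I + N where N = [[0, 0, 0], [-1, 0, 0], [-2, -1, 0]] is strictly lower-triangular, so N³ = 0.
(I + N)⁶ = I + 6·N + 15·N² = [[1, 0, 0], [-6, 1, 0], [3, -6, 1]].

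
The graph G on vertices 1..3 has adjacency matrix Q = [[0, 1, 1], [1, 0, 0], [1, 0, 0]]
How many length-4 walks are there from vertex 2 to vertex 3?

The number of length-4 walks from vertex 2 to vertex 3 is entry (2,3) of Q⁴, where Q is the adjacency matrix.
Q² = [[2, 0, 0], [0, 1, 1], [0, 1, 1]]
Q³ = [[0, 2, 2], [2, 0, 0], [2, 0, 0]]
Q⁴ = [[4, 0, 0], [0, 2, 2], [0, 2, 2]]

2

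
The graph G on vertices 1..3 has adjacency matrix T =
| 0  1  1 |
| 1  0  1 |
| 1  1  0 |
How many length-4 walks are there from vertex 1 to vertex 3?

The number of length-4 walks from vertex 1 to vertex 3 is entry (1,3) of T⁴, where T is the adjacency matrix.
T² = [[2, 1, 1], [1, 2, 1], [1, 1, 2]]
T³ = [[2, 3, 3], [3, 2, 3], [3, 3, 2]]
T⁴ = [[6, 5, 5], [5, 6, 5], [5, 5, 6]]

5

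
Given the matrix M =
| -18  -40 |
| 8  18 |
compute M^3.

[[-72, -160], [32, 72]]

tr M = 0 and det M = -4, so the characteristic polynomial is λ² − (0)λ + (-4) with roots -2 and 2.
Eigenvectors give P = [[5, -2], [-2, 1]] with P⁻¹ = [[1, 2], [2, 5]], and M = P·diag(-2, 2)·P⁻¹.
Then M^3 = P·diag(-8, 8)·P⁻¹ = [[-40, -16], [16, 8]] · [[1, 2], [2, 5]] = [[-72, -160], [32, 72]].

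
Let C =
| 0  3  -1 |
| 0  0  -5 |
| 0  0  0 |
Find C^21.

C is strictly triangular, hence nilpotent: C^3 = 0, so C^21 = 0.

[[0, 0, 0], [0, 0, 0], [0, 0, 0]]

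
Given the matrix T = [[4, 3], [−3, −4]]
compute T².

[[7, 0], [0, 7]]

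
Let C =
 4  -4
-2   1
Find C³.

C² = [[24, -20], [-10, 9]]
C³ = [[136, -116], [-58, 49]]

[[136, -116], [-58, 49]]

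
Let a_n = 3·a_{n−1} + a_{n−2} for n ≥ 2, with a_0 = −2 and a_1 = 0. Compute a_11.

With companion matrix C = [[3, 1], [1, 0]], [a_n, a_{n−1}]ᵀ = C·[a_{n−1}, a_{n−2}]ᵀ, so [a_11, a_10]ᵀ = C^10·[a_1, a_0]ᵀ.
C^10 = [[141481, 42837], [42837, 12970]], giving [a_11, a_10]ᵀ = [[−85674], [−25940]].

−85674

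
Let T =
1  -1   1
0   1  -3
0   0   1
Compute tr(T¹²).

3

T = I + N where N = [[0, -1, 1], [0, 0, -3], [0, 0, 0]] is strictly upper-triangular, so N³ = 0.
(I + N)¹² = I + 12·N + 66·N² = [[1, -12, 210], [0, 1, -36], [0, 0, 1]].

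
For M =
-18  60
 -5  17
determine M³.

[[-132, 420], [-35, 113]]

tr M = -1 and det M = -6, so the characteristic polynomial is λ² − (-1)λ + (-6) with roots -3 and 2.
Eigenvectors give P = [[4, 3], [1, 1]] with P⁻¹ = [[1, -3], [-1, 4]], and M = P·diag(-3, 2)·P⁻¹.
Then M³ = P·diag(-27, 8)·P⁻¹ = [[-108, 24], [-27, 8]] · [[1, -3], [-1, 4]] = [[-132, 420], [-35, 113]].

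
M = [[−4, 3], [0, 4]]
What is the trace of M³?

0

M² = [[16, 0], [0, 16]]
M³ = [[−64, 48], [0, 64]]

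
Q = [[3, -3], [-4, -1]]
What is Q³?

[[87, -57], [-76, 11]]

Q² = [[21, -6], [-8, 13]]
Q³ = [[87, -57], [-76, 11]]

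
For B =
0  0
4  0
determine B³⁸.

[[0, 0], [0, 0]]

B is strictly triangular, hence nilpotent: B² = 0, so B³⁸ = 0.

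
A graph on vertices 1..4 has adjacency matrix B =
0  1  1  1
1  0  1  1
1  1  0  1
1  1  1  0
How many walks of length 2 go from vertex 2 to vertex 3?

The number of length-2 walks from vertex 2 to vertex 3 is entry (2,3) of B², where B is the adjacency matrix.
B² = [[3, 2, 2, 2], [2, 3, 2, 2], [2, 2, 3, 2], [2, 2, 2, 3]]

2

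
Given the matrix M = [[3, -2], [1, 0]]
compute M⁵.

[[63, -62], [31, -30]]

tr M = 3 and det M = 2, so the characteristic polynomial is λ² − (3)λ + (2) with roots 1 and 2.
Eigenvectors give P = [[-1, 2], [-1, 1]] with P⁻¹ = [[1, -2], [1, -1]], and M = P·diag(1, 2)·P⁻¹.
Then M⁵ = P·diag(1, 32)·P⁻¹ = [[-1, 64], [-1, 32]] · [[1, -2], [1, -1]] = [[63, -62], [31, -30]].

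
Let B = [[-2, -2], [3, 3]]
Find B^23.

[[-2, -2], [3, 3]]

B² = B (a projection; rank 1, trace 1), so B^23 = B.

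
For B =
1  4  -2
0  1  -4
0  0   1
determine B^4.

B = I + N where N = [[0, 4, -2], [0, 0, -4], [0, 0, 0]] is strictly upper-triangular, so N^3 = 0.
(I + N)^4 = I + 4·N + 6·N^2 = [[1, 16, -104], [0, 1, -16], [0, 0, 1]].

[[1, 16, -104], [0, 1, -16], [0, 0, 1]]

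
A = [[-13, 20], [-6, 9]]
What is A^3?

tr A = -4 and det A = 3, so the characteristic polynomial is λ² − (-4)λ + (3) with roots -3 and -1.
Eigenvectors give P = [[-2, -5], [-1, -3]] with P⁻¹ = [[-3, 5], [1, -2]], and A = P·diag(-3, -1)·P⁻¹.
Then A^3 = P·diag(-27, -1)·P⁻¹ = [[54, 5], [27, 3]] · [[-3, 5], [1, -2]] = [[-157, 260], [-78, 129]].

[[-157, 260], [-78, 129]]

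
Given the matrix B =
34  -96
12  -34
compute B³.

tr B = 0 and det B = -4, so the characteristic polynomial is λ² − (0)λ + (-4) with roots 2 and -2.
Eigenvectors give P = [[3, -8], [1, -3]] with P⁻¹ = [[3, -8], [1, -3]], and B = P·diag(2, -2)·P⁻¹.
Then B³ = P·diag(8, -8)·P⁻¹ = [[24, 64], [8, 24]] · [[3, -8], [1, -3]] = [[136, -384], [48, -136]].

[[136, -384], [48, -136]]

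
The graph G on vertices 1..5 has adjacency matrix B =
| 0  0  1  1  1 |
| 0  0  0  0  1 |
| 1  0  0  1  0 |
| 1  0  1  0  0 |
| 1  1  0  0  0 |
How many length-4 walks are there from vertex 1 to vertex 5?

The number of length-4 walks from vertex 1 to vertex 5 is entry (1,5) of B⁴, where B is the adjacency matrix.
B² = [[3, 1, 1, 1, 0], [1, 1, 0, 0, 0], [1, 0, 2, 1, 1], [1, 0, 1, 2, 1], [0, 0, 1, 1, 2]]
B³ = [[2, 0, 4, 4, 4], [0, 0, 1, 1, 2], [4, 1, 2, 3, 1], [4, 1, 3, 2, 1], [4, 2, 1, 1, 0]]
B⁴ = [[12, 4, 6, 6, 2], [4, 2, 1, 1, 0], [6, 1, 7, 6, 5], [6, 1, 6, 7, 5], [2, 0, 5, 5, 6]]

2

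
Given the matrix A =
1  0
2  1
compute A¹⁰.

[[1, 0], [20, 1]]

A = I + N where N = [[0, 0], [2, 0]] is strictly lower-triangular, so N² = 0.
(I + N)¹⁰ = I + 10·N = [[1, 0], [20, 1]].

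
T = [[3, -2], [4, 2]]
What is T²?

[[1, -10], [20, -4]]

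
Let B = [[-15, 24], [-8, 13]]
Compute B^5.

[[-975, 1464], [-488, 733]]

tr B = -2 and det B = -3, so the characteristic polynomial is λ² − (-2)λ + (-3) with roots -3 and 1.
Eigenvectors give P = [[2, -3], [1, -2]] with P⁻¹ = [[2, -3], [1, -2]], and B = P·diag(-3, 1)·P⁻¹.
Then B^5 = P·diag(-243, 1)·P⁻¹ = [[-486, -3], [-243, -2]] · [[2, -3], [1, -2]] = [[-975, 1464], [-488, 733]].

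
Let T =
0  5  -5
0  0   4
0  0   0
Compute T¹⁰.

T is strictly triangular, hence nilpotent: T³ = 0, so T¹⁰ = 0.

[[0, 0, 0], [0, 0, 0], [0, 0, 0]]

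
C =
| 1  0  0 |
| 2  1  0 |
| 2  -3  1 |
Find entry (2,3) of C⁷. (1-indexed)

0

C = I + N where N = [[0, 0, 0], [2, 0, 0], [2, -3, 0]] is strictly lower-triangular, so N³ = 0.
(I + N)⁷ = I + 7·N + 21·N² = [[1, 0, 0], [14, 1, 0], [-112, -21, 1]].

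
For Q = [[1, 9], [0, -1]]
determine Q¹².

[[1, 0], [0, 1]]

Q² = I (check: tr Q = 0 and det Q = -1), so Q¹² = I since 12 is even.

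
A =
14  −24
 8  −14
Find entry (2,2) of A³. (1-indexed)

−56

tr A = 0 and det A = −4, so the characteristic polynomial is λ² − (0)λ + (−4) with roots −2 and 2.
Eigenvectors give P = [[−3, 2], [−2, 1]] with P⁻¹ = [[1, −2], [2, −3]], and A = P·diag(−2, 2)·P⁻¹.
Then A³ = P·diag(−8, 8)·P⁻¹ = [[24, 16], [16, 8]] · [[1, −2], [2, −3]] = [[56, −96], [32, −56]].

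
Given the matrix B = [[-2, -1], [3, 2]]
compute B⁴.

[[1, 0], [0, 1]]

B² = I (check: tr B = 0 and det B = -1), so B⁴ = I since 4 is even.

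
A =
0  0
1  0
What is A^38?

A is strictly triangular, hence nilpotent: A^2 = 0, so A^38 = 0.

[[0, 0], [0, 0]]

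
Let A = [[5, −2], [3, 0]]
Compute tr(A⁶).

793

tr A = 5 and det A = 6, so the characteristic polynomial is λ² − (5)λ + (6) with roots 3 and 2.
Eigenvectors give P = [[−1, −2], [−1, −3]] with P⁻¹ = [[−3, 2], [1, −1]], and A = P·diag(3, 2)·P⁻¹.
Then A⁶ = P·diag(729, 64)·P⁻¹ = [[−729, −128], [−729, −192]] · [[−3, 2], [1, −1]] = [[2059, −1330], [1995, −1266]].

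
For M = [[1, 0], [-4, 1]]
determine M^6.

[[1, 0], [-24, 1]]

M = I + N where N = [[0, 0], [-4, 0]] is strictly lower-triangular, so N^2 = 0.
(I + N)^6 = I + 6·N = [[1, 0], [-24, 1]].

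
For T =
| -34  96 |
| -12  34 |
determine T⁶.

tr T = 0 and det T = -4, so the characteristic polynomial is λ² − (0)λ + (-4) with roots -2 and 2.
Eigenvectors give P = [[3, -8], [1, -3]] with P⁻¹ = [[3, -8], [1, -3]], and T = P·diag(-2, 2)·P⁻¹.
Then T⁶ = P·diag(64, 64)·P⁻¹ = [[192, -512], [64, -192]] · [[3, -8], [1, -3]] = [[64, 0], [0, 64]].

[[64, 0], [0, 64]]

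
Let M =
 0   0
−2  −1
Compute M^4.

[[0, 0], [2, 1]]

M^2 = [[0, 0], [2, 1]]
M^3 = [[0, 0], [−2, −1]]
M^4 = [[0, 0], [2, 1]]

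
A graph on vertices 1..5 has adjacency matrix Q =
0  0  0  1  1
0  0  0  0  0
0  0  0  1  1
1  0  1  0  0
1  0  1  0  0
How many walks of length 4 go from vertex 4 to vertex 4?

The number of length-4 walks from vertex 4 to vertex 4 is entry (4,4) of Q⁴, where Q is the adjacency matrix.
Q² = [[2, 0, 2, 0, 0], [0, 0, 0, 0, 0], [2, 0, 2, 0, 0], [0, 0, 0, 2, 2], [0, 0, 0, 2, 2]]
Q³ = [[0, 0, 0, 4, 4], [0, 0, 0, 0, 0], [0, 0, 0, 4, 4], [4, 0, 4, 0, 0], [4, 0, 4, 0, 0]]
Q⁴ = [[8, 0, 8, 0, 0], [0, 0, 0, 0, 0], [8, 0, 8, 0, 0], [0, 0, 0, 8, 8], [0, 0, 0, 8, 8]]

8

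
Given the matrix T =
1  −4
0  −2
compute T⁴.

T² = [[1, 4], [0, 4]]
T³ = [[1, −12], [0, −8]]
T⁴ = [[1, 20], [0, 16]]

[[1, 20], [0, 16]]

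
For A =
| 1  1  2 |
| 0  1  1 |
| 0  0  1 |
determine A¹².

A = I + N where N = [[0, 1, 2], [0, 0, 1], [0, 0, 0]] is strictly upper-triangular, so N³ = 0.
(I + N)¹² = I + 12·N + 66·N² = [[1, 12, 90], [0, 1, 12], [0, 0, 1]].

[[1, 12, 90], [0, 1, 12], [0, 0, 1]]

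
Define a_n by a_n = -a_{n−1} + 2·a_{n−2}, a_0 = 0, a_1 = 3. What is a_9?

With companion matrix Q = [[-1, 2], [1, 0]], [a_n, a_{n−1}]ᵀ = Q·[a_{n−1}, a_{n−2}]ᵀ, so [a_9, a_8]ᵀ = Q⁸·[a_1, a_0]ᵀ.
Q⁸ = [[171, -170], [-85, 86]], giving [a_9, a_8]ᵀ = [[513], [-255]].

513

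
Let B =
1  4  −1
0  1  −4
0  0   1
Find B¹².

B = I + N where N = [[0, 4, −1], [0, 0, −4], [0, 0, 0]] is strictly upper-triangular, so N³ = 0.
(I + N)¹² = I + 12·N + 66·N² = [[1, 48, −1068], [0, 1, −48], [0, 0, 1]].

[[1, 48, −1068], [0, 1, −48], [0, 0, 1]]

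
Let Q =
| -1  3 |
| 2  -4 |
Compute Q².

[[7, -15], [-10, 22]]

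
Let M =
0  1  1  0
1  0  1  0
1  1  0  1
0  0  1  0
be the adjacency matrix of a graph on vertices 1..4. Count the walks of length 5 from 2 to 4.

The number of length-5 walks from vertex 2 to vertex 4 is entry (2,4) of M⁵, where M is the adjacency matrix.
M² = [[2, 1, 1, 1], [1, 2, 1, 1], [1, 1, 3, 0], [1, 1, 0, 1]]
M³ = [[2, 3, 4, 1], [3, 2, 4, 1], [4, 4, 2, 3], [1, 1, 3, 0]]
M⁴ = [[7, 6, 6, 4], [6, 7, 6, 4], [6, 6, 11, 2], [4, 4, 2, 3]]
M⁵ = [[12, 13, 17, 6], [13, 12, 17, 6], [17, 17, 14, 11], [6, 6, 11, 2]]

6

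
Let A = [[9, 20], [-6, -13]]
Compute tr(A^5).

-244

tr A = -4 and det A = 3, so the characteristic polynomial is λ² − (-4)λ + (3) with roots -1 and -3.
Eigenvectors give P = [[-2, -5], [1, 3]] with P⁻¹ = [[-3, -5], [1, 2]], and A = P·diag(-1, -3)·P⁻¹.
Then A^5 = P·diag(-1, -243)·P⁻¹ = [[2, 1215], [-1, -729]] · [[-3, -5], [1, 2]] = [[1209, 2420], [-726, -1453]].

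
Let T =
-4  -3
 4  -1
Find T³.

[[44, -27], [36, 71]]

T² = [[4, 15], [-20, -11]]
T³ = [[44, -27], [36, 71]]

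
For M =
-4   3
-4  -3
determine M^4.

[[-572, -21], [28, -579]]

M^2 = [[4, -21], [28, -3]]
M^3 = [[68, 75], [-100, 93]]
M^4 = [[-572, -21], [28, -579]]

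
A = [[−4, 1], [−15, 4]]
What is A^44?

A² = I (check: tr A = 0 and det A = −1), so A^44 = I since 44 is even.

[[1, 0], [0, 1]]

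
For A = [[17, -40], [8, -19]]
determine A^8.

[[-26239, 65600], [-13120, 32801]]

tr A = -2 and det A = -3, so the characteristic polynomial is λ² − (-2)λ + (-3) with roots -3 and 1.
Eigenvectors give P = [[2, 5], [1, 2]] with P⁻¹ = [[-2, 5], [1, -2]], and A = P·diag(-3, 1)·P⁻¹.
Then A^8 = P·diag(6561, 1)·P⁻¹ = [[13122, 5], [6561, 2]] · [[-2, 5], [1, -2]] = [[-26239, 65600], [-13120, 32801]].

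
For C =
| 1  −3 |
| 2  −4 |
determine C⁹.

tr C = −3 and det C = 2, so the characteristic polynomial is λ² − (−3)λ + (2) with roots −2 and −1.
Eigenvectors give P = [[−1, −3], [−1, −2]] with P⁻¹ = [[2, −3], [−1, 1]], and C = P·diag(−2, −1)·P⁻¹.
Then C⁹ = P·diag(−512, −1)·P⁻¹ = [[512, 3], [512, 2]] · [[2, −3], [−1, 1]] = [[1021, −1533], [1022, −1534]].

[[1021, −1533], [1022, −1534]]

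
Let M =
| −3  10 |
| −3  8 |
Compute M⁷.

tr M = 5 and det M = 6, so the characteristic polynomial is λ² − (5)λ + (6) with roots 2 and 3.
Eigenvectors give P = [[2, −5], [1, −3]] with P⁻¹ = [[3, −5], [1, −2]], and M = P·diag(2, 3)·P⁻¹.
Then M⁷ = P·diag(128, 2187)·P⁻¹ = [[256, −10935], [128, −6561]] · [[3, −5], [1, −2]] = [[−10167, 20590], [−6177, 12482]].

[[−10167, 20590], [−6177, 12482]]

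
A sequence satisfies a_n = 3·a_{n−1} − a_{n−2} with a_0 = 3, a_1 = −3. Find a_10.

With companion matrix T = [[3, −1], [1, 0]], [a_n, a_{n−1}]ᵀ = T·[a_{n−1}, a_{n−2}]ᵀ, so [a_10, a_9]ᵀ = T⁹·[a_1, a_0]ᵀ.
T⁹ = [[6765, −2584], [2584, −987]], giving [a_10, a_9]ᵀ = [[−28047], [−10713]].

−28047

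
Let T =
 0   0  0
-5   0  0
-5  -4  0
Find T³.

T is strictly triangular, hence nilpotent: T³ = 0, so T³ = 0.

[[0, 0, 0], [0, 0, 0], [0, 0, 0]]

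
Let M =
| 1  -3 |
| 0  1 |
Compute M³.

M = I + N where N = [[0, -3], [0, 0]] is strictly upper-triangular, so N² = 0.
(I + N)³ = I + 3·N = [[1, -9], [0, 1]].

[[1, -9], [0, 1]]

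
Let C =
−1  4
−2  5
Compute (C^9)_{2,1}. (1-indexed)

tr C = 4 and det C = 3, so the characteristic polynomial is λ² − (4)λ + (3) with roots 1 and 3.
Eigenvectors give P = [[2, 1], [1, 1]] with P⁻¹ = [[1, −1], [−1, 2]], and C = P·diag(1, 3)·P⁻¹.
Then C^9 = P·diag(1, 19683)·P⁻¹ = [[2, 19683], [1, 19683]] · [[1, −1], [−1, 2]] = [[−19681, 39364], [−19682, 39365]].

−19682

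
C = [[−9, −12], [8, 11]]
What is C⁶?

[[−1455, −2184], [1456, 2185]]

tr C = 2 and det C = −3, so the characteristic polynomial is λ² − (2)λ + (−3) with roots −1 and 3.
Eigenvectors give P = [[−3, 1], [2, −1]] with P⁻¹ = [[−1, −1], [−2, −3]], and C = P·diag(−1, 3)·P⁻¹.
Then C⁶ = P·diag(1, 729)·P⁻¹ = [[−3, 729], [2, −729]] · [[−1, −1], [−2, −3]] = [[−1455, −2184], [1456, 2185]].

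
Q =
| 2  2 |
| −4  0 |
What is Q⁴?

[[−16, −48], [96, 32]]

Q² = [[−4, 4], [−8, −8]]
Q³ = [[−24, −8], [16, −16]]
Q⁴ = [[−16, −48], [96, 32]]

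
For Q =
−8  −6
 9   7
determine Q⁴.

[[46, 30], [−45, −29]]

tr Q = −1 and det Q = −2, so the characteristic polynomial is λ² − (−1)λ + (−2) with roots −2 and 1.
Eigenvectors give P = [[−1, −2], [1, 3]] with P⁻¹ = [[−3, −2], [1, 1]], and Q = P·diag(−2, 1)·P⁻¹.
Then Q⁴ = P·diag(16, 1)·P⁻¹ = [[−16, −2], [16, 3]] · [[−3, −2], [1, 1]] = [[46, 30], [−45, −29]].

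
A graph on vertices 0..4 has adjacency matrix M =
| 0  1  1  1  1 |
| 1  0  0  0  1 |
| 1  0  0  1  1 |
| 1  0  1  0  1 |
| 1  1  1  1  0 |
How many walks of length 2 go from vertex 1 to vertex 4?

1

The number of length-2 walks from vertex 1 to vertex 4 is entry (1,4) of M², where M is the adjacency matrix.
M² = [[4, 1, 2, 2, 3], [1, 2, 2, 2, 1], [2, 2, 3, 2, 2], [2, 2, 2, 3, 2], [3, 1, 2, 2, 4]]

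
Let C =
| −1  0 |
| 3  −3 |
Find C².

[[1, 0], [−12, 9]]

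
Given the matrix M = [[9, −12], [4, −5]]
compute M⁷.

[[8745, −13116], [4372, −6557]]

tr M = 4 and det M = 3, so the characteristic polynomial is λ² − (4)λ + (3) with roots 1 and 3.
Eigenvectors give P = [[−3, 2], [−2, 1]] with P⁻¹ = [[1, −2], [2, −3]], and M = P·diag(1, 3)·P⁻¹.
Then M⁷ = P·diag(1, 2187)·P⁻¹ = [[−3, 4374], [−2, 2187]] · [[1, −2], [2, −3]] = [[8745, −13116], [4372, −6557]].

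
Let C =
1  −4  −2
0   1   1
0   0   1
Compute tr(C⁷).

C = I + N where N = [[0, −4, −2], [0, 0, 1], [0, 0, 0]] is strictly upper-triangular, so N³ = 0.
(I + N)⁷ = I + 7·N + 21·N² = [[1, −28, −98], [0, 1, 7], [0, 0, 1]].

3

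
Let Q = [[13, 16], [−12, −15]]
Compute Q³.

[[85, 112], [−84, −111]]

tr Q = −2 and det Q = −3, so the characteristic polynomial is λ² − (−2)λ + (−3) with roots 1 and −3.
Eigenvectors give P = [[4, −1], [−3, 1]] with P⁻¹ = [[1, 1], [3, 4]], and Q = P·diag(1, −3)·P⁻¹.
Then Q³ = P·diag(1, −27)·P⁻¹ = [[4, 27], [−3, −27]] · [[1, 1], [3, 4]] = [[85, 112], [−84, −111]].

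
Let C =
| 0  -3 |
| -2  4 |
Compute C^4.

[[132, -336], [-224, 580]]

C^2 = [[6, -12], [-8, 22]]
C^3 = [[24, -66], [-44, 112]]
C^4 = [[132, -336], [-224, 580]]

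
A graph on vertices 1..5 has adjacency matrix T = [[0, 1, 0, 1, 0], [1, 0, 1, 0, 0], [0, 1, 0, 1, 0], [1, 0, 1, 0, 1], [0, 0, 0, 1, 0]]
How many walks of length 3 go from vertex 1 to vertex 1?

0

The number of length-3 walks from vertex 1 to vertex 1 is entry (1,1) of T³, where T is the adjacency matrix.
T² = [[2, 0, 2, 0, 1], [0, 2, 0, 2, 0], [2, 0, 2, 0, 1], [0, 2, 0, 3, 0], [1, 0, 1, 0, 1]]
T³ = [[0, 4, 0, 5, 0], [4, 0, 4, 0, 2], [0, 4, 0, 5, 0], [5, 0, 5, 0, 3], [0, 2, 0, 3, 0]]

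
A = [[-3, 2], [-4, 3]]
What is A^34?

[[1, 0], [0, 1]]

A² = I (check: tr A = 0 and det A = -1), so A^34 = I since 34 is even.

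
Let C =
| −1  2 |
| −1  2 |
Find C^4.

C² = C (a projection; rank 1, trace 1), so C^4 = C.

[[−1, 2], [−1, 2]]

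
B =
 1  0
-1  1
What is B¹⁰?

B = I + N where N = [[0, 0], [-1, 0]] is strictly lower-triangular, so N² = 0.
(I + N)¹⁰ = I + 10·N = [[1, 0], [-10, 1]].

[[1, 0], [-10, 1]]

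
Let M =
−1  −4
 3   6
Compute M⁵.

tr M = 5 and det M = 6, so the characteristic polynomial is λ² − (5)λ + (6) with roots 2 and 3.
Eigenvectors give P = [[4, −1], [−3, 1]] with P⁻¹ = [[1, 1], [3, 4]], and M = P·diag(2, 3)·P⁻¹.
Then M⁵ = P·diag(32, 243)·P⁻¹ = [[128, −243], [−96, 243]] · [[1, 1], [3, 4]] = [[−601, −844], [633, 876]].

[[−601, −844], [633, 876]]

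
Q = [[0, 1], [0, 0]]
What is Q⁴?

Q is strictly triangular, hence nilpotent: Q² = 0, so Q⁴ = 0.

[[0, 0], [0, 0]]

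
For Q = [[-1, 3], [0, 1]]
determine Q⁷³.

[[-1, 3], [0, 1]]

Q² = I (check: tr Q = 0 and det Q = -1), so Q⁷³ = Q since 73 is odd.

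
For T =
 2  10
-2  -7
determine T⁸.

tr T = -5 and det T = 6, so the characteristic polynomial is λ² − (-5)λ + (6) with roots -3 and -2.
Eigenvectors give P = [[-2, 5], [1, -2]] with P⁻¹ = [[2, 5], [1, 2]], and T = P·diag(-3, -2)·P⁻¹.
Then T⁸ = P·diag(6561, 256)·P⁻¹ = [[-13122, 1280], [6561, -512]] · [[2, 5], [1, 2]] = [[-24964, -63050], [12610, 31781]].

[[-24964, -63050], [12610, 31781]]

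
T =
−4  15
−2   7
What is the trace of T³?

9

tr T = 3 and det T = 2, so the characteristic polynomial is λ² − (3)λ + (2) with roots 1 and 2.
Eigenvectors give P = [[−3, 5], [−1, 2]] with P⁻¹ = [[−2, 5], [−1, 3]], and T = P·diag(1, 2)·P⁻¹.
Then T³ = P·diag(1, 8)·P⁻¹ = [[−3, 40], [−1, 16]] · [[−2, 5], [−1, 3]] = [[−34, 105], [−14, 43]].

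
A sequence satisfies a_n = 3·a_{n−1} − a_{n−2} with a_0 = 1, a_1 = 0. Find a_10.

−2584

With companion matrix Q = [[3, −1], [1, 0]], [a_n, a_{n−1}]ᵀ = Q·[a_{n−1}, a_{n−2}]ᵀ, so [a_10, a_9]ᵀ = Q^9·[a_1, a_0]ᵀ.
Q^9 = [[6765, −2584], [2584, −987]], giving [a_10, a_9]ᵀ = [[−2584], [−987]].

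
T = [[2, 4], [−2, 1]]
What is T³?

T² = [[−4, 12], [−6, −7]]
T³ = [[−32, −4], [2, −31]]

[[−32, −4], [2, −31]]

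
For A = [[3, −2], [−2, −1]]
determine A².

[[13, −4], [−4, 5]]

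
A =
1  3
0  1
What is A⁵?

A = I + N where N = [[0, 3], [0, 0]] is strictly upper-triangular, so N² = 0.
(I + N)⁵ = I + 5·N = [[1, 15], [0, 1]].

[[1, 15], [0, 1]]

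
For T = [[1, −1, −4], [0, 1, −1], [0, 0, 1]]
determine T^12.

[[1, −12, 18], [0, 1, −12], [0, 0, 1]]

T = I + N where N = [[0, −1, −4], [0, 0, −1], [0, 0, 0]] is strictly upper-triangular, so N^3 = 0.
(I + N)^12 = I + 12·N + 66·N^2 = [[1, −12, 18], [0, 1, −12], [0, 0, 1]].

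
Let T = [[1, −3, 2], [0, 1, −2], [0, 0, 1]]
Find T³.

[[1, −9, 24], [0, 1, −6], [0, 0, 1]]

T = I + N where N = [[0, −3, 2], [0, 0, −2], [0, 0, 0]] is strictly upper-triangular, so N³ = 0.
(I + N)³ = I + 3·N + 3·N² = [[1, −9, 24], [0, 1, −6], [0, 0, 1]].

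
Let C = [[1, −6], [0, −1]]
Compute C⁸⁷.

C² = I (check: tr C = 0 and det C = −1), so C⁸⁷ = C since 87 is odd.

[[1, −6], [0, −1]]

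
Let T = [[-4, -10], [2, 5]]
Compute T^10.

T² = T (a projection; rank 1, trace 1), so T^10 = T.

[[-4, -10], [2, 5]]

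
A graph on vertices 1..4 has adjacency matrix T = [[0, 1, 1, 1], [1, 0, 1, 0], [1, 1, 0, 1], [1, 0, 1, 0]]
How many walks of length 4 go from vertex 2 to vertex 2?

The number of length-4 walks from vertex 2 to vertex 2 is entry (2,2) of T^4, where T is the adjacency matrix.
T^2 = [[3, 1, 2, 1], [1, 2, 1, 2], [2, 1, 3, 1], [1, 2, 1, 2]]
T^3 = [[4, 5, 5, 5], [5, 2, 5, 2], [5, 5, 4, 5], [5, 2, 5, 2]]
T^4 = [[15, 9, 14, 9], [9, 10, 9, 10], [14, 9, 15, 9], [9, 10, 9, 10]]

10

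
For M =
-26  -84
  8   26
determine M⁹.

tr M = 0 and det M = -4, so the characteristic polynomial is λ² − (0)λ + (-4) with roots 2 and -2.
Eigenvectors give P = [[-3, -7], [1, 2]] with P⁻¹ = [[2, 7], [-1, -3]], and M = P·diag(2, -2)·P⁻¹.
Then M⁹ = P·diag(512, -512)·P⁻¹ = [[-1536, 3584], [512, -1024]] · [[2, 7], [-1, -3]] = [[-6656, -21504], [2048, 6656]].

[[-6656, -21504], [2048, 6656]]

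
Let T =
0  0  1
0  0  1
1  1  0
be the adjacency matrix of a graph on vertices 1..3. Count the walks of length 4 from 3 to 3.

4

The number of length-4 walks from vertex 3 to vertex 3 is entry (3,3) of T^4, where T is the adjacency matrix.
T^2 = [[1, 1, 0], [1, 1, 0], [0, 0, 2]]
T^3 = [[0, 0, 2], [0, 0, 2], [2, 2, 0]]
T^4 = [[2, 2, 0], [2, 2, 0], [0, 0, 4]]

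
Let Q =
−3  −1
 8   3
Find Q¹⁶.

Q² = I (check: tr Q = 0 and det Q = −1), so Q¹⁶ = I since 16 is even.

[[1, 0], [0, 1]]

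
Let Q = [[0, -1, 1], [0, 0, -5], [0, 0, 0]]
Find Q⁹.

[[0, 0, 0], [0, 0, 0], [0, 0, 0]]

Q is strictly triangular, hence nilpotent: Q³ = 0, so Q⁹ = 0.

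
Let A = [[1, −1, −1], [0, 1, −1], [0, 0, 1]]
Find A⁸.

A = I + N where N = [[0, −1, −1], [0, 0, −1], [0, 0, 0]] is strictly upper-triangular, so N³ = 0.
(I + N)⁸ = I + 8·N + 28·N² = [[1, −8, 20], [0, 1, −8], [0, 0, 1]].

[[1, −8, 20], [0, 1, −8], [0, 0, 1]]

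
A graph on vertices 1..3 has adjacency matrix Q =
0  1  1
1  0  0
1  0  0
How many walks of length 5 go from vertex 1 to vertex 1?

The number of length-5 walks from vertex 1 to vertex 1 is entry (1,1) of Q⁵, where Q is the adjacency matrix.
Q² = [[2, 0, 0], [0, 1, 1], [0, 1, 1]]
Q³ = [[0, 2, 2], [2, 0, 0], [2, 0, 0]]
Q⁴ = [[4, 0, 0], [0, 2, 2], [0, 2, 2]]
Q⁵ = [[0, 4, 4], [4, 0, 0], [4, 0, 0]]

0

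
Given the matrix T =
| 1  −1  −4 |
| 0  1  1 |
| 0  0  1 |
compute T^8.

[[1, −8, −60], [0, 1, 8], [0, 0, 1]]

T = I + N where N = [[0, −1, −4], [0, 0, 1], [0, 0, 0]] is strictly upper-triangular, so N^3 = 0.
(I + N)^8 = I + 8·N + 28·N^2 = [[1, −8, −60], [0, 1, 8], [0, 0, 1]].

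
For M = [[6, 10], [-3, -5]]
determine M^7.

[[6, 10], [-3, -5]]

M² = M (a projection; rank 1, trace 1), so M^7 = M.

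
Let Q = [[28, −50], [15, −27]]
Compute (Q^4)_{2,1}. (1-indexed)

195

tr Q = 1 and det Q = −6, so the characteristic polynomial is λ² − (1)λ + (−6) with roots −2 and 3.
Eigenvectors give P = [[−5, 2], [−3, 1]] with P⁻¹ = [[1, −2], [3, −5]], and Q = P·diag(−2, 3)·P⁻¹.
Then Q^4 = P·diag(16, 81)·P⁻¹ = [[−80, 162], [−48, 81]] · [[1, −2], [3, −5]] = [[406, −650], [195, −309]].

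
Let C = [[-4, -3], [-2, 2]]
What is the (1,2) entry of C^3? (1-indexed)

-54

C^2 = [[22, 6], [4, 10]]
C^3 = [[-100, -54], [-36, 8]]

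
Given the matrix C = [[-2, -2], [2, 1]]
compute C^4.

C^2 = [[0, 2], [-2, -3]]
C^3 = [[4, 2], [-2, 1]]
C^4 = [[-4, -6], [6, 5]]

[[-4, -6], [6, 5]]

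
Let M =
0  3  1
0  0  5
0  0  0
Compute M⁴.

[[0, 0, 0], [0, 0, 0], [0, 0, 0]]

M is strictly triangular, hence nilpotent: M³ = 0, so M⁴ = 0.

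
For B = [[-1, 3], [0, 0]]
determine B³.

B² = [[1, -3], [0, 0]]
B³ = [[-1, 3], [0, 0]]

[[-1, 3], [0, 0]]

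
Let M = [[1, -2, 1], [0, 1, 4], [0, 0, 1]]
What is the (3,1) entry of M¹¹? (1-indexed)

0

M = I + N where N = [[0, -2, 1], [0, 0, 4], [0, 0, 0]] is strictly upper-triangular, so N³ = 0.
(I + N)¹¹ = I + 11·N + 55·N² = [[1, -22, -429], [0, 1, 44], [0, 0, 1]].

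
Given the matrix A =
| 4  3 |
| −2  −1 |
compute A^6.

[[190, 189], [−126, −125]]

tr A = 3 and det A = 2, so the characteristic polynomial is λ² − (3)λ + (2) with roots 2 and 1.
Eigenvectors give P = [[3, −1], [−2, 1]] with P⁻¹ = [[1, 1], [2, 3]], and A = P·diag(2, 1)·P⁻¹.
Then A^6 = P·diag(64, 1)·P⁻¹ = [[192, −1], [−128, 1]] · [[1, 1], [2, 3]] = [[190, 189], [−126, −125]].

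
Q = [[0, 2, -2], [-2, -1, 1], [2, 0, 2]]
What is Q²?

[[-8, -2, -2], [4, -3, 5], [4, 4, 0]]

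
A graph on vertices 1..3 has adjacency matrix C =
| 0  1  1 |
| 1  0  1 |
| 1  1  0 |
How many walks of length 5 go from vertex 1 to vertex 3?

The number of length-5 walks from vertex 1 to vertex 3 is entry (1,3) of C⁵, where C is the adjacency matrix.
C² = [[2, 1, 1], [1, 2, 1], [1, 1, 2]]
C³ = [[2, 3, 3], [3, 2, 3], [3, 3, 2]]
C⁴ = [[6, 5, 5], [5, 6, 5], [5, 5, 6]]
C⁵ = [[10, 11, 11], [11, 10, 11], [11, 11, 10]]

11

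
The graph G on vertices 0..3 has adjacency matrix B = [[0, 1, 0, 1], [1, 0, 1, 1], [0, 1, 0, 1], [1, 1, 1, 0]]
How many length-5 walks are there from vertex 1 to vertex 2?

29

The number of length-5 walks from vertex 1 to vertex 2 is entry (1,2) of B⁵, where B is the adjacency matrix.
B² = [[2, 1, 2, 1], [1, 3, 1, 2], [2, 1, 2, 1], [1, 2, 1, 3]]
B³ = [[2, 5, 2, 5], [5, 4, 5, 5], [2, 5, 2, 5], [5, 5, 5, 4]]
B⁴ = [[10, 9, 10, 9], [9, 15, 9, 14], [10, 9, 10, 9], [9, 14, 9, 15]]
B⁵ = [[18, 29, 18, 29], [29, 32, 29, 33], [18, 29, 18, 29], [29, 33, 29, 32]]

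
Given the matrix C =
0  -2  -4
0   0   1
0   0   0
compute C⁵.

[[0, 0, 0], [0, 0, 0], [0, 0, 0]]

C is strictly triangular, hence nilpotent: C³ = 0, so C⁵ = 0.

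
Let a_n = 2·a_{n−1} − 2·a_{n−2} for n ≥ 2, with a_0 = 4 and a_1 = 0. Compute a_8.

With companion matrix T = [[2, −2], [1, 0]], [a_n, a_{n−1}]ᵀ = T·[a_{n−1}, a_{n−2}]ᵀ, so [a_8, a_7]ᵀ = T⁷·[a_1, a_0]ᵀ.
T⁷ = [[0, 16], [−8, 16]], giving [a_8, a_7]ᵀ = [[64], [64]].

64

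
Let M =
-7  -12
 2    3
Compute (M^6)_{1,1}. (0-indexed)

-1455

tr M = -4 and det M = 3, so the characteristic polynomial is λ² − (-4)λ + (3) with roots -1 and -3.
Eigenvectors give P = [[-2, -3], [1, 1]] with P⁻¹ = [[1, 3], [-1, -2]], and M = P·diag(-1, -3)·P⁻¹.
Then M^6 = P·diag(1, 729)·P⁻¹ = [[-2, -2187], [1, 729]] · [[1, 3], [-1, -2]] = [[2185, 4368], [-728, -1455]].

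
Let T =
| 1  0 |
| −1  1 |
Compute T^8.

[[1, 0], [−8, 1]]

T = I + N where N = [[0, 0], [−1, 0]] is strictly lower-triangular, so N^2 = 0.
(I + N)^8 = I + 8·N = [[1, 0], [−8, 1]].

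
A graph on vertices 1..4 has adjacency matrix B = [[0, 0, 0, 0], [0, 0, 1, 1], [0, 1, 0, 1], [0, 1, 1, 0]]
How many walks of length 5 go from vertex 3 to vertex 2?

11

The number of length-5 walks from vertex 3 to vertex 2 is entry (3,2) of B⁵, where B is the adjacency matrix.
B² = [[0, 0, 0, 0], [0, 2, 1, 1], [0, 1, 2, 1], [0, 1, 1, 2]]
B³ = [[0, 0, 0, 0], [0, 2, 3, 3], [0, 3, 2, 3], [0, 3, 3, 2]]
B⁴ = [[0, 0, 0, 0], [0, 6, 5, 5], [0, 5, 6, 5], [0, 5, 5, 6]]
B⁵ = [[0, 0, 0, 0], [0, 10, 11, 11], [0, 11, 10, 11], [0, 11, 11, 10]]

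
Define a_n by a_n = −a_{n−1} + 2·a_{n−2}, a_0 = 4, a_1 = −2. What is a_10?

2050

With companion matrix B = [[−1, 2], [1, 0]], [a_n, a_{n−1}]ᵀ = B·[a_{n−1}, a_{n−2}]ᵀ, so [a_10, a_9]ᵀ = B^9·[a_1, a_0]ᵀ.
B^9 = [[−341, 342], [171, −170]], giving [a_10, a_9]ᵀ = [[2050], [−1022]].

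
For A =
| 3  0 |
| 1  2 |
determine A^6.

tr A = 5 and det A = 6, so the characteristic polynomial is λ² − (5)λ + (6) with roots 3 and 2.
Eigenvectors give P = [[1, 0], [1, −1]] with P⁻¹ = [[1, 0], [1, −1]], and A = P·diag(3, 2)·P⁻¹.
Then A^6 = P·diag(729, 64)·P⁻¹ = [[729, 0], [729, −64]] · [[1, 0], [1, −1]] = [[729, 0], [665, 64]].

[[729, 0], [665, 64]]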